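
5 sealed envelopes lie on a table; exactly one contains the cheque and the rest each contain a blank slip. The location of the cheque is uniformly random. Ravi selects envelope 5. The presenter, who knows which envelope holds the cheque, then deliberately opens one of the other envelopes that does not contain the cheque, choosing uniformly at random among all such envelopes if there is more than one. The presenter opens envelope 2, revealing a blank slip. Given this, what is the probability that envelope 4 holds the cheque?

4/15

Apply Bayes' rule, conditioning on where the cheque actually is.
If it is in any of envelopes 1, 3, and 4 (prior 1/5 each): the presenter has 3 equally likely choices, so probability 1/3; weight (1/5)·(1/3) = 1/15 each.
If it is in envelope 2 (prior 1/5): the presenter opened envelope 2, so this case is ruled out; weight (1/5)·0 = 0.
If it is in envelope 5 (prior 1/5): the presenter has 4 equally likely choices, so probability 1/4; weight (1/5)·(1/4) = 1/20.
The weights sum to 1/4.
So P(the cheque in envelope 4 | the presenter opened envelope 2) = (1/15) / (1/4) = 4/15.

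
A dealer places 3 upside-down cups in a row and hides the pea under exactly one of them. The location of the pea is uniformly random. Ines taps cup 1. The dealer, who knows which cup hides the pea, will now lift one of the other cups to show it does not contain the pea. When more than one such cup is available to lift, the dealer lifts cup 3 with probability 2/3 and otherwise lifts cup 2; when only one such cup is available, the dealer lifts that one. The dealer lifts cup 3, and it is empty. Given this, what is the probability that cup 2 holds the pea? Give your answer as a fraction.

3/5

Apply Bayes' rule, conditioning on where the pea actually is.
If it is under cup 1 (prior 1/3): cup 3 is available, opened with probability 2/3; weight (1/3)·(2/3) = 2/9.
If it is under cup 2 (prior 1/3): only cup 3 is available, probability 1; weight (1/3)·1 = 1/3.
If it is under cup 3 (prior 1/3): the dealer opened cup 3, so this case is ruled out; weight (1/3)·0 = 0.
The weights sum to 5/9.
So P(the pea under cup 2 | the dealer opened cup 3) = (1/3) / (5/9) = 3/5.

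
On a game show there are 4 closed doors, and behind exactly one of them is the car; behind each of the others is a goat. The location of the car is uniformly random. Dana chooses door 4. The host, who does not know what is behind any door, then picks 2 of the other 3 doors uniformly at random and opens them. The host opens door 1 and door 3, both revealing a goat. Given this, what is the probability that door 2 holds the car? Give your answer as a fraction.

Condition on the true location of the car.
If it is behind either of doors 1 and 3 (prior 1/4 each): that door was opened and seen not to hold the prize — ruled out; weight (1/4)·0 = 0 each.
If it is behind either of doors 2 and 4 (prior 1/4 each): the host picks exactly this set with probability 1/3 regardless, and none is the prize; weight (1/4)·(1/3) = 1/12 each.
The weights sum to 1/6.
So P(the car behind door 2 | the host opened door 1 and door 3) = (1/12) / (1/6) = 1/2.

1/2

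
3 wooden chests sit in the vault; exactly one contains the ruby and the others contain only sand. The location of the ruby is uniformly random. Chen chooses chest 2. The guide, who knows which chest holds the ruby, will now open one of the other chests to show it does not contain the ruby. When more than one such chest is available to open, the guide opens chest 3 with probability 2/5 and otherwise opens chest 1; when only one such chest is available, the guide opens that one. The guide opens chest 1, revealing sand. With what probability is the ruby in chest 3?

5/8

Condition on the true location of the ruby.
If it is in chest 1 (prior 1/3): the guide opened chest 1, so this case is ruled out; weight (1/3)·0 = 0.
If it is in chest 2 (prior 1/3): chest 3 is available but not opened, probability 3/5; weight (1/3)·(3/5) = 1/5.
If it is in chest 3 (prior 1/3): only chest 1 is available, probability 1; weight (1/3)·1 = 1/3.
The weights sum to 8/15.
So P(the ruby in chest 3 | the guide opened chest 1) = (1/3) / (8/15) = 5/8.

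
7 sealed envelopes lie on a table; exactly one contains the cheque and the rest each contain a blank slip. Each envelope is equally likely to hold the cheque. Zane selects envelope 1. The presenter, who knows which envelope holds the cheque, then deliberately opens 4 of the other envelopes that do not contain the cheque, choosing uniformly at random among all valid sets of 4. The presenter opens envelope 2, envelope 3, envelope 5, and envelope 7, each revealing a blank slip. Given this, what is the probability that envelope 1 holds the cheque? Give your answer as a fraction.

1/7

Condition on the true location of the cheque.
If it is in envelope 1 (prior 1/7): the presenter has 15 equally likely choices, so probability 1/15; weight (1/7)·(1/15) = 1/105.
If it is in any of envelopes 2, 3, 5, and 7 (prior 1/7 each): that envelope was opened and seen not to hold the prize — ruled out; weight (1/7)·0 = 0 each.
If it is in either of envelopes 4 and 6 (prior 1/7 each): the presenter has 5 equally likely choices, so probability 1/5; weight (1/7)·(1/5) = 1/35 each.
The weights sum to 1/15.
So P(the cheque in envelope 1 | the presenter opened envelope 2, envelope 3, envelope 5, and envelope 7) = (1/105) / (1/15) = 1/7.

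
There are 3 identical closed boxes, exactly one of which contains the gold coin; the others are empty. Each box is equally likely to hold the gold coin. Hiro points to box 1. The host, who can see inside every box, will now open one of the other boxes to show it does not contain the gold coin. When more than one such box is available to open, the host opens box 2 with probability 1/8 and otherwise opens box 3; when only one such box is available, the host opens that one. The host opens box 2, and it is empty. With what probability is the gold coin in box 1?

Condition on the true location of the gold coin.
If it is in box 1 (prior 1/3): box 2 is available, opened with probability 1/8; weight (1/3)·(1/8) = 1/24.
If it is in box 2 (prior 1/3): the host opened box 2, so this case is ruled out; weight (1/3)·0 = 0.
If it is in box 3 (prior 1/3): only box 2 is available, probability 1; weight (1/3)·1 = 1/3.
The weights sum to 3/8.
So P(the gold coin in box 1 | the host opened box 2) = (1/24) / (3/8) = 1/9.

1/9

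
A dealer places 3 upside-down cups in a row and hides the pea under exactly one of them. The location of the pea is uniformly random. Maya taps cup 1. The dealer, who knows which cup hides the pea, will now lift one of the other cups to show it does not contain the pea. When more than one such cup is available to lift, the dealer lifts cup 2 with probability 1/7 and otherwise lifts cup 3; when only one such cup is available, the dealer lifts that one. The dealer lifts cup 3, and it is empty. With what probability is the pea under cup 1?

Consider each possible location of the pea in turn.
If it is under cup 1 (prior 1/3): cup 2 is available but not opened, probability 6/7; weight (1/3)·(6/7) = 2/7.
If it is under cup 2 (prior 1/3): only cup 3 is available, probability 1; weight (1/3)·1 = 1/3.
If it is under cup 3 (prior 1/3): the dealer opened cup 3, so this case is ruled out; weight (1/3)·0 = 0.
The weights sum to 13/21.
So P(the pea under cup 1 | the dealer opened cup 3) = (2/7) / (13/21) = 6/13.

6/13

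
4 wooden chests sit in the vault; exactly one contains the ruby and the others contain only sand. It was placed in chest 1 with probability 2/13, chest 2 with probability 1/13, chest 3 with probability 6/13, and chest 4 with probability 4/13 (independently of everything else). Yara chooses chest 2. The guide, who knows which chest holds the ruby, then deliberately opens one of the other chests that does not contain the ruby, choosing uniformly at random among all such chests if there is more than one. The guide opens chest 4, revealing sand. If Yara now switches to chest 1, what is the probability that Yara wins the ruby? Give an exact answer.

3/13

Apply Bayes' rule, conditioning on where the ruby actually is.
If it is in chest 1 (prior 2/13): the guide has 2 equally likely choices, so probability 1/2; weight (2/13)·(1/2) = 1/13.
If it is in chest 2 (prior 1/13): the guide has 3 equally likely choices, so probability 1/3; weight (1/13)·(1/3) = 1/39.
If it is in chest 3 (prior 6/13): the guide has 2 equally likely choices, so probability 1/2; weight (6/13)·(1/2) = 3/13.
If it is in chest 4 (prior 4/13): the guide opened chest 4, so this case is ruled out; weight (4/13)·0 = 0.
The weights sum to 1/3.
So P(the ruby in chest 1 | the guide opened chest 4) = (1/13) / (1/3) = 3/13.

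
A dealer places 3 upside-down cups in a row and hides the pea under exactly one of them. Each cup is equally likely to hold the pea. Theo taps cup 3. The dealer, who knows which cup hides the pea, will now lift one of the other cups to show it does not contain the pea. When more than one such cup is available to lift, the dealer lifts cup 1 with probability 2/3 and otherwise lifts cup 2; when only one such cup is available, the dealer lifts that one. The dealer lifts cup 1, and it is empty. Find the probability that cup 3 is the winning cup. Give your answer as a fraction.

Condition on the true location of the pea.
If it is under cup 1 (prior 1/3): the dealer opened cup 1, so this case is ruled out; weight (1/3)·0 = 0.
If it is under cup 2 (prior 1/3): only cup 1 is available, probability 1; weight (1/3)·1 = 1/3.
If it is under cup 3 (prior 1/3): cup 1 is available, opened with probability 2/3; weight (1/3)·(2/3) = 2/9.
The weights sum to 5/9.
So P(the pea under cup 3 | the dealer opened cup 1) = (2/9) / (5/9) = 2/5.

2/5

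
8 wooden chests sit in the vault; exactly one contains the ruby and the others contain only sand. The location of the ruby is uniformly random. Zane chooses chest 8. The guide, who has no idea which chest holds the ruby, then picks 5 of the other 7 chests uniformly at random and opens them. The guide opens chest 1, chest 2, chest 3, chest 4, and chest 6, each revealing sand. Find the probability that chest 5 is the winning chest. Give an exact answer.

1/3

Apply Bayes' rule, conditioning on where the ruby actually is.
If it is in any of chests 1, 2, 3, 4, and 6 (prior 1/8 each): that chest was opened and seen not to hold the prize — ruled out; weight (1/8)·0 = 0 each.
If it is in any of chests 5, 7, and 8 (prior 1/8 each): the guide picks exactly this set with probability 1/21 regardless, and none is the prize; weight (1/8)·(1/21) = 1/168 each.
The weights sum to 1/56.
So P(the ruby in chest 5 | the guide opened chest 1, chest 2, chest 3, chest 4, and chest 6) = (1/168) / (1/56) = 1/3.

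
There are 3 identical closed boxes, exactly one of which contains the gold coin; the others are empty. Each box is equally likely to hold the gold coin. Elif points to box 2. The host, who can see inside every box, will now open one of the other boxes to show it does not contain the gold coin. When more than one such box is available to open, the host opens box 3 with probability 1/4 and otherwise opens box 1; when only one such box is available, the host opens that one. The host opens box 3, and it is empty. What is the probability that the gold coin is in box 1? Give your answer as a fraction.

Condition on the true location of the gold coin.
If it is in box 1 (prior 1/3): only box 3 is available, probability 1; weight (1/3)·1 = 1/3.
If it is in box 2 (prior 1/3): box 3 is available, opened with probability 1/4; weight (1/3)·(1/4) = 1/12.
If it is in box 3 (prior 1/3): the host opened box 3, so this case is ruled out; weight (1/3)·0 = 0.
The weights sum to 5/12.
So P(the gold coin in box 1 | the host opened box 3) = (1/3) / (5/12) = 4/5.

4/5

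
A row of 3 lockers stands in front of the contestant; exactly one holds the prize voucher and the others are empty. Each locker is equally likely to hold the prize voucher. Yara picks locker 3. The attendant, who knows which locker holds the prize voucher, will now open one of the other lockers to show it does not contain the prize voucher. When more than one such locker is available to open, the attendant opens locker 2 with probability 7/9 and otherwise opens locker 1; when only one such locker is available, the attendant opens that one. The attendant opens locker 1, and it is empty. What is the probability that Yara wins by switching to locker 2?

Apply Bayes' rule, conditioning on where the prize voucher actually is.
If it is in locker 1 (prior 1/3): the attendant opened locker 1, so this case is ruled out; weight (1/3)·0 = 0.
If it is in locker 2 (prior 1/3): only locker 1 is available, probability 1; weight (1/3)·1 = 1/3.
If it is in locker 3 (prior 1/3): locker 2 is available but not opened, probability 2/9; weight (1/3)·(2/9) = 2/27.
The weights sum to 11/27.
So P(the prize voucher in locker 2 | the attendant opened locker 1) = (1/3) / (11/27) = 9/11.

9/11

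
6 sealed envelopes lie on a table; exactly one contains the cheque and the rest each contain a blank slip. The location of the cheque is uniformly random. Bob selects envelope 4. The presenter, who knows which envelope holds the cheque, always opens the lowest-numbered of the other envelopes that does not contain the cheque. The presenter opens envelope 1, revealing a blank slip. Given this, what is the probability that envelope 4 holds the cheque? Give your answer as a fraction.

Consider each possible location of the cheque in turn.
If it is in envelope 1 (prior 1/6): the presenter opened envelope 1, so this case is ruled out; weight (1/6)·0 = 0.
If it is in any of envelopes 2, 3, 4, 5, and 6 (prior 1/6 each): envelope 1 is the lowest-numbered option available, probability 1; weight (1/6)·1 = 1/6 each.
The weights sum to 5/6.
So P(the cheque in envelope 4 | the presenter opened envelope 1) = (1/6) / (5/6) = 1/5.

1/5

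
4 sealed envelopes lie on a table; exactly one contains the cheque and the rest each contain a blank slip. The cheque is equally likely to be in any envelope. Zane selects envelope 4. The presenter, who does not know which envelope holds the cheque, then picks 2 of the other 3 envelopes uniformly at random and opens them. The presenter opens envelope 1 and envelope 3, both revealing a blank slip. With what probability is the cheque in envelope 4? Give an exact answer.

Because the presenter chose which envelopes to open without knowing where the cheque is, the choice is independent of the prize location. Learning that none of the 2 opened envelopes holds the cheque simply rules out those 2 locations and leaves the remaining 2 envelopes still equally likely by symmetry.
So P(the cheque in envelope 4) = 1/2.

1/2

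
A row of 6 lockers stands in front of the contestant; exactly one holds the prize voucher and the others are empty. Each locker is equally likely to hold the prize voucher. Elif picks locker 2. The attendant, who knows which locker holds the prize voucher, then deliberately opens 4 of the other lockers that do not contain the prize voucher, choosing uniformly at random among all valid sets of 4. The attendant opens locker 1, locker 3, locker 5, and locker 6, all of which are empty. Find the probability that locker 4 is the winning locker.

5/6

Apply Bayes' rule, conditioning on where the prize voucher actually is.
If it is in any of lockers 1, 3, 5, and 6 (prior 1/6 each): that locker was opened and seen not to hold the prize — ruled out; weight (1/6)·0 = 0 each.
If it is in locker 2 (prior 1/6): the attendant has 5 equally likely choices, so probability 1/5; weight (1/6)·(1/5) = 1/30.
If it is in locker 4 (prior 1/6): the attendant has no choice, probability 1; weight (1/6)·1 = 1/6.
The weights sum to 1/5.
So P(the prize voucher in locker 4 | the attendant opened locker 1, locker 3, locker 5, and locker 6) = (1/6) / (1/5) = 5/6.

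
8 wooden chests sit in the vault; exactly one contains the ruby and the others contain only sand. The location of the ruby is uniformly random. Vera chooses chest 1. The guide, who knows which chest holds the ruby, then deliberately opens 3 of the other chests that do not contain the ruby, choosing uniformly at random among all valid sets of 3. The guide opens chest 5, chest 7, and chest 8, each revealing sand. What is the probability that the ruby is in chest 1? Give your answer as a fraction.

1/8

Apply Bayes' rule, conditioning on where the ruby actually is.
If it is in chest 1 (prior 1/8): the guide has 35 equally likely choices, so probability 1/35; weight (1/8)·(1/35) = 1/280.
If it is in any of chests 2, 3, 4, and 6 (prior 1/8 each): the guide has 20 equally likely choices, so probability 1/20; weight (1/8)·(1/20) = 1/160 each.
If it is in any of chests 5, 7, and 8 (prior 1/8 each): that chest was opened and seen not to hold the prize — ruled out; weight (1/8)·0 = 0 each.
The weights sum to 1/35.
So P(the ruby in chest 1 | the guide opened chest 5, chest 7, and chest 8) = (1/280) / (1/35) = 1/8.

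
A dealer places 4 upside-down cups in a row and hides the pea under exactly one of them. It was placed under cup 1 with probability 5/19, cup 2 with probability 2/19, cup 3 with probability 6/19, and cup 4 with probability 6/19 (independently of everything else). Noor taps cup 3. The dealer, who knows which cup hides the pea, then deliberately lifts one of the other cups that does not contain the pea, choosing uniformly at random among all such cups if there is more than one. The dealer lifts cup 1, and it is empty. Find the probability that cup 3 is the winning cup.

1/3

Apply Bayes' rule, conditioning on where the pea actually is.
If it is under cup 1 (prior 5/19): the dealer opened cup 1, so this case is ruled out; weight (5/19)·0 = 0.
If it is under cup 2 (prior 2/19): the dealer has 2 equally likely choices, so probability 1/2; weight (2/19)·(1/2) = 1/19.
If it is under cup 3 (prior 6/19): the dealer has 3 equally likely choices, so probability 1/3; weight (6/19)·(1/3) = 2/19.
If it is under cup 4 (prior 6/19): the dealer has 2 equally likely choices, so probability 1/2; weight (6/19)·(1/2) = 3/19.
The weights sum to 6/19.
So P(the pea under cup 3 | the dealer opened cup 1) = (2/19) / (6/19) = 1/3.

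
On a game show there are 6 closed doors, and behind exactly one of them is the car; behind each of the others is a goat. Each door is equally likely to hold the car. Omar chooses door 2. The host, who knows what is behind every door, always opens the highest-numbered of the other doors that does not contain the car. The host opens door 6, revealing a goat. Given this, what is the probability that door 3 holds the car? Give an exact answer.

Consider each possible location of the car in turn.
If it is behind any of doors 1, 2, 3, 4, and 5 (prior 1/6 each): door 6 is the highest-numbered option available, probability 1; weight (1/6)·1 = 1/6 each.
If it is behind door 6 (prior 1/6): the host opened door 6, so this case is ruled out; weight (1/6)·0 = 0.
The weights sum to 5/6.
So P(the car behind door 3 | the host opened door 6) = (1/6) / (5/6) = 1/5.

1/5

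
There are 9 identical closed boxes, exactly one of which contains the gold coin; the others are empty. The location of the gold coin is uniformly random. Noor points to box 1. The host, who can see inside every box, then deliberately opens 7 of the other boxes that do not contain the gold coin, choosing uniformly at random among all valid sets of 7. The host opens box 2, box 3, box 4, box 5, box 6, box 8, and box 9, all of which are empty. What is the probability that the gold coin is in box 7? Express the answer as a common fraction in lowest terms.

Consider each possible location of the gold coin in turn.
If it is in box 1 (prior 1/9): the host has 8 equally likely choices, so probability 1/8; weight (1/9)·(1/8) = 1/72.
If it is in any of boxes 2, 3, 4, 5, 6, 8, and 9 (prior 1/9 each): that box was opened and seen not to hold the prize — ruled out; weight (1/9)·0 = 0 each.
If it is in box 7 (prior 1/9): the host has no choice, probability 1; weight (1/9)·1 = 1/9.
The weights sum to 1/8.
So P(the gold coin in box 7 | the host opened box 2, box 3, box 4, box 5, box 6, box 8, and box 9) = (1/9) / (1/8) = 8/9.

8/9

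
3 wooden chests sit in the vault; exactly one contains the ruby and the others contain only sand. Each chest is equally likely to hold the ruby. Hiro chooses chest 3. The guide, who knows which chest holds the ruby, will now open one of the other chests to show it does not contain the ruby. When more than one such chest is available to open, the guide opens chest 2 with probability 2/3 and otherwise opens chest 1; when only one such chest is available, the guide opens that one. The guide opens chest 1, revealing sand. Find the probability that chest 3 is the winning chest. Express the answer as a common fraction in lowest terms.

1/4

Consider each possible location of the ruby in turn.
If it is in chest 1 (prior 1/3): the guide opened chest 1, so this case is ruled out; weight (1/3)·0 = 0.
If it is in chest 2 (prior 1/3): only chest 1 is available, probability 1; weight (1/3)·1 = 1/3.
If it is in chest 3 (prior 1/3): chest 2 is available but not opened, probability 1/3; weight (1/3)·(1/3) = 1/9.
The weights sum to 4/9.
So P(the ruby in chest 3 | the guide opened chest 1) = (1/9) / (4/9) = 1/4.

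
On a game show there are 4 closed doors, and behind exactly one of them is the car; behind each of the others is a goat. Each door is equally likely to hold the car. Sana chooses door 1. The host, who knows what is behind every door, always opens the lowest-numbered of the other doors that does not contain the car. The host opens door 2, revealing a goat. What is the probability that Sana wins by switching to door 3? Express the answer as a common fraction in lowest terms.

1/3

Consider each possible location of the car in turn.
If it is behind any of doors 1, 3, and 4 (prior 1/4 each): door 2 is the lowest-numbered option available, probability 1; weight (1/4)·1 = 1/4 each.
If it is behind door 2 (prior 1/4): the host opened door 2, so this case is ruled out; weight (1/4)·0 = 0.
The weights sum to 3/4.
So P(the car behind door 3 | the host opened door 2) = (1/4) / (3/4) = 1/3.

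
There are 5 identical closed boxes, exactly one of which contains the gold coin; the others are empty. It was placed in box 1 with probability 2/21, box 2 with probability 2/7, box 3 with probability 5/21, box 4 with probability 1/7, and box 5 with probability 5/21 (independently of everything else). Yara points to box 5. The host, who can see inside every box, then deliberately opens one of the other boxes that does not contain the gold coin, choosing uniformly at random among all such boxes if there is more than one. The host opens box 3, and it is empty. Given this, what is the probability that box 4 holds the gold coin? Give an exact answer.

12/59

Consider each possible location of the gold coin in turn.
If it is in box 1 (prior 2/21): the host has 3 equally likely choices, so probability 1/3; weight (2/21)·(1/3) = 2/63.
If it is in box 2 (prior 2/7): the host has 3 equally likely choices, so probability 1/3; weight (2/7)·(1/3) = 2/21.
If it is in box 3 (prior 5/21): the host opened box 3, so this case is ruled out; weight (5/21)·0 = 0.
If it is in box 4 (prior 1/7): the host has 3 equally likely choices, so probability 1/3; weight (1/7)·(1/3) = 1/21.
If it is in box 5 (prior 5/21): the host has 4 equally likely choices, so probability 1/4; weight (5/21)·(1/4) = 5/84.
The weights sum to 59/252.
So P(the gold coin in box 4 | the host opened box 3) = (1/21) / (59/252) = 12/59.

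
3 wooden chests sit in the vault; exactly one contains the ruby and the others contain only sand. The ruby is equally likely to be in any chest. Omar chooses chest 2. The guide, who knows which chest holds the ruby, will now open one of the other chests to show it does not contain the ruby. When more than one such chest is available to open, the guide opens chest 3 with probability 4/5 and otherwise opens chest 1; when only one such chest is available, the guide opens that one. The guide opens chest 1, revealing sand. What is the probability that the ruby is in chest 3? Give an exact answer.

5/6

Condition on the true location of the ruby.
If it is in chest 1 (prior 1/3): the guide opened chest 1, so this case is ruled out; weight (1/3)·0 = 0.
If it is in chest 2 (prior 1/3): chest 3 is available but not opened, probability 1/5; weight (1/3)·(1/5) = 1/15.
If it is in chest 3 (prior 1/3): only chest 1 is available, probability 1; weight (1/3)·1 = 1/3.
The weights sum to 2/5.
So P(the ruby in chest 3 | the guide opened chest 1) = (1/3) / (2/5) = 5/6.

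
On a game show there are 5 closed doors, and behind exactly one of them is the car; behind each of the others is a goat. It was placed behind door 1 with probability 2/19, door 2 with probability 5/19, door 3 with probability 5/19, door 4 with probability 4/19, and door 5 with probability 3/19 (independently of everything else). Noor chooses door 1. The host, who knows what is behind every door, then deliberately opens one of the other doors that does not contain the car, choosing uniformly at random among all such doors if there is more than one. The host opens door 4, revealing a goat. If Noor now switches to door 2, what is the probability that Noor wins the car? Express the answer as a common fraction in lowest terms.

10/29

Consider each possible location of the car in turn.
If it is behind door 1 (prior 2/19): the host has 4 equally likely choices, so probability 1/4; weight (2/19)·(1/4) = 1/38.
If it is behind either of doors 2 and 3 (prior 5/19 each): the host has 3 equally likely choices, so probability 1/3; weight (5/19)·(1/3) = 5/57 each.
If it is behind door 4 (prior 4/19): the host opened door 4, so this case is ruled out; weight (4/19)·0 = 0.
If it is behind door 5 (prior 3/19): the host has 3 equally likely choices, so probability 1/3; weight (3/19)·(1/3) = 1/19.
The weights sum to 29/114.
So P(the car behind door 2 | the host opened door 4) = (5/57) / (29/114) = 10/29.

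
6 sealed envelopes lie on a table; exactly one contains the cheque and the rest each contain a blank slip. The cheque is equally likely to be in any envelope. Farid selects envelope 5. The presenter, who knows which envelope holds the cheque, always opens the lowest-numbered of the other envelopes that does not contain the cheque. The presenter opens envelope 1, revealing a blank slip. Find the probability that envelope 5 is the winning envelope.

1/5

Apply Bayes' rule, conditioning on where the cheque actually is.
If it is in envelope 1 (prior 1/6): the presenter opened envelope 1, so this case is ruled out; weight (1/6)·0 = 0.
If it is in any of envelopes 2, 3, 4, 5, and 6 (prior 1/6 each): envelope 1 is the lowest-numbered option available, probability 1; weight (1/6)·1 = 1/6 each.
The weights sum to 5/6.
So P(the cheque in envelope 5 | the presenter opened envelope 1) = (1/6) / (5/6) = 1/5.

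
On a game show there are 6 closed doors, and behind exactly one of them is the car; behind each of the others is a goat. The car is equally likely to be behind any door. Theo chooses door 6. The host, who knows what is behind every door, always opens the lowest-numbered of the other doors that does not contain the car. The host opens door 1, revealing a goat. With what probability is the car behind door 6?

Consider each possible location of the car in turn.
If it is behind door 1 (prior 1/6): the host opened door 1, so this case is ruled out; weight (1/6)·0 = 0.
If it is behind any of doors 2, 3, 4, 5, and 6 (prior 1/6 each): door 1 is the lowest-numbered option available, probability 1; weight (1/6)·1 = 1/6 each.
The weights sum to 5/6.
So P(the car behind door 6 | the host opened door 1) = (1/6) / (5/6) = 1/5.

1/5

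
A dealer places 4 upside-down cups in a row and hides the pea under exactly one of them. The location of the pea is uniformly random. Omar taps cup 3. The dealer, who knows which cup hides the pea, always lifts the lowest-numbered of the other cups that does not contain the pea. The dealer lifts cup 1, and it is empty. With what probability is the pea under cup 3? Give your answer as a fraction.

Apply Bayes' rule, conditioning on where the pea actually is.
If it is under cup 1 (prior 1/4): the dealer opened cup 1, so this case is ruled out; weight (1/4)·0 = 0.
If it is under any of cups 2, 3, and 4 (prior 1/4 each): cup 1 is the lowest-numbered option available, probability 1; weight (1/4)·1 = 1/4 each.
The weights sum to 3/4.
So P(the pea under cup 3 | the dealer opened cup 1) = (1/4) / (3/4) = 1/3.

1/3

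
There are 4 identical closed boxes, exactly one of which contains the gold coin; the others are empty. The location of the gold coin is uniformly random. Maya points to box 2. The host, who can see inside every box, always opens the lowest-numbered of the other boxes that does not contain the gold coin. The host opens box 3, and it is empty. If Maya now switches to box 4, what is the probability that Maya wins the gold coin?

0

Apply Bayes' rule, conditioning on where the gold coin actually is.
If it is in box 1 (prior 1/4): box 3 is the lowest-numbered option available, probability 1; weight (1/4)·1 = 1/4.
If it is in either of boxes 2 and 4 (prior 1/4 each): the host would have opened box 1 instead, probability 0; weight (1/4)·0 = 0 each.
If it is in box 3 (prior 1/4): the host opened box 3, so this case is ruled out; weight (1/4)·0 = 0.
The weights sum to 1/4.
So P(the gold coin in box 4 | the host opened box 3) = 0 / (1/4) = 0.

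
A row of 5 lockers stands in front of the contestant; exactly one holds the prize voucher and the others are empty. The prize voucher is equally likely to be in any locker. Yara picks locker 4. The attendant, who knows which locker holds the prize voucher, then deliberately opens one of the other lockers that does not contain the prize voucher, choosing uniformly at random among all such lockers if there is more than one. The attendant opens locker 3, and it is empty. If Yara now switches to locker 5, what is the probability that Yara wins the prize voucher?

Condition on the true location of the prize voucher.
If it is in any of lockers 1, 2, and 5 (prior 1/5 each): the attendant has 3 equally likely choices, so probability 1/3; weight (1/5)·(1/3) = 1/15 each.
If it is in locker 3 (prior 1/5): the attendant opened locker 3, so this case is ruled out; weight (1/5)·0 = 0.
If it is in locker 4 (prior 1/5): the attendant has 4 equally likely choices, so probability 1/4; weight (1/5)·(1/4) = 1/20.
The weights sum to 1/4.
So P(the prize voucher in locker 5 | the attendant opened locker 3) = (1/15) / (1/4) = 4/15.

4/15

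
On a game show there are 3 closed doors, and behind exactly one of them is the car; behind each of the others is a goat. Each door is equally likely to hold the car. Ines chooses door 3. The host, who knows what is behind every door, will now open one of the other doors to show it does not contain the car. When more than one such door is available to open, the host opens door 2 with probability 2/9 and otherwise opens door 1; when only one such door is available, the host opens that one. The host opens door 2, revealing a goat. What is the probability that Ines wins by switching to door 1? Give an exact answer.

Consider each possible location of the car in turn.
If it is behind door 1 (prior 1/3): only door 2 is available, probability 1; weight (1/3)·1 = 1/3.
If it is behind door 2 (prior 1/3): the host opened door 2, so this case is ruled out; weight (1/3)·0 = 0.
If it is behind door 3 (prior 1/3): door 2 is available, opened with probability 2/9; weight (1/3)·(2/9) = 2/27.
The weights sum to 11/27.
So P(the car behind door 1 | the host opened door 2) = (1/3) / (11/27) = 9/11.

9/11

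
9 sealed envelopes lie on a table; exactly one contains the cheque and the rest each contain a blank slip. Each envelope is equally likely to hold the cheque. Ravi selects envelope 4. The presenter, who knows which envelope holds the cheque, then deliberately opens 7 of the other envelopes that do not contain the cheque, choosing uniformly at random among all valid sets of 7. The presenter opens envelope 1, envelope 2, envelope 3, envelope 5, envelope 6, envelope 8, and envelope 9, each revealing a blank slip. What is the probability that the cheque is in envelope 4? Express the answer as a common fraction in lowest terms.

Condition on the true location of the cheque.
If it is in any of envelopes 1, 2, 3, 5, 6, 8, and 9 (prior 1/9 each): that envelope was opened and seen not to hold the prize — ruled out; weight (1/9)·0 = 0 each.
If it is in envelope 4 (prior 1/9): the presenter has 8 equally likely choices, so probability 1/8; weight (1/9)·(1/8) = 1/72.
If it is in envelope 7 (prior 1/9): the presenter has no choice, probability 1; weight (1/9)·1 = 1/9.
The weights sum to 1/8.
So P(the cheque in envelope 4 | the presenter opened envelope 1, envelope 2, envelope 3, envelope 5, envelope 6, envelope 8, and envelope 9) = (1/72) / (1/8) = 1/9.

1/9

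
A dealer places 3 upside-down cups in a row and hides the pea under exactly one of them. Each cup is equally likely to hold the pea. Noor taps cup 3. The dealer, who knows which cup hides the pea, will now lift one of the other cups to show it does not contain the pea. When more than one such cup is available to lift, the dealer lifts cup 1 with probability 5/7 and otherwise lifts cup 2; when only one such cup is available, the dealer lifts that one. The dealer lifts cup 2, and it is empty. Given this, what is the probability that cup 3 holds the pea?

Condition on the true location of the pea.
If it is under cup 1 (prior 1/3): only cup 2 is available, probability 1; weight (1/3)·1 = 1/3.
If it is under cup 2 (prior 1/3): the dealer opened cup 2, so this case is ruled out; weight (1/3)·0 = 0.
If it is under cup 3 (prior 1/3): cup 1 is available but not opened, probability 2/7; weight (1/3)·(2/7) = 2/21.
The weights sum to 3/7.
So P(the pea under cup 3 | the dealer opened cup 2) = (2/21) / (3/7) = 2/9.

2/9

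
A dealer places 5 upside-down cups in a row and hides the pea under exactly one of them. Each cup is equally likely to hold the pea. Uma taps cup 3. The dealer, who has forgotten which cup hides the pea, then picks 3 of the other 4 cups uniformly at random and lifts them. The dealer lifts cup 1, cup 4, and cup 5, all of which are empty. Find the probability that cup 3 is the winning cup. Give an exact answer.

Consider each possible location of the pea in turn.
If it is under any of cups 1, 4, and 5 (prior 1/5 each): that cup was opened and seen not to hold the prize — ruled out; weight (1/5)·0 = 0 each.
If it is under either of cups 2 and 3 (prior 1/5 each): the dealer picks exactly this set with probability 1/4 regardless, and none is the prize; weight (1/5)·(1/4) = 1/20 each.
The weights sum to 1/10.
So P(the pea under cup 3 | the dealer opened cup 1, cup 4, and cup 5) = (1/20) / (1/10) = 1/2.

1/2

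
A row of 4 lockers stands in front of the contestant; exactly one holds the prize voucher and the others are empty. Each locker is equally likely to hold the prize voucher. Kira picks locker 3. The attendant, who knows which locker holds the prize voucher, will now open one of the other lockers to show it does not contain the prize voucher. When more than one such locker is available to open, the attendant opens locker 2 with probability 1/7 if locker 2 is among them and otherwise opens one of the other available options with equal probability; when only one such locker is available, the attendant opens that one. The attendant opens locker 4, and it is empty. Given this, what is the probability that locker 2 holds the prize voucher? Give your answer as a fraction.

Condition on the true location of the prize voucher.
If it is in locker 1 (prior 1/4): locker 2 is available but not opened, probability 6/7; weight (1/4)·(6/7) = 3/14.
If it is in locker 2 (prior 1/4): locker 2 holds the prize so is unavailable; the attendant chooses uniformly among the 2 others, probability 1/2; weight (1/4)·(1/2) = 1/8.
If it is in locker 3 (prior 1/4): locker 2 is available but not opened; locker 4 gets probability (1 − 1/7)/2 = 3/7; weight (1/4)·(3/7) = 3/28.
If it is in locker 4 (prior 1/4): the attendant opened locker 4, so this case is ruled out; weight (1/4)·0 = 0.
The weights sum to 25/56.
So P(the prize voucher in locker 2 | the attendant opened locker 4) = (1/8) / (25/56) = 7/25.

7/25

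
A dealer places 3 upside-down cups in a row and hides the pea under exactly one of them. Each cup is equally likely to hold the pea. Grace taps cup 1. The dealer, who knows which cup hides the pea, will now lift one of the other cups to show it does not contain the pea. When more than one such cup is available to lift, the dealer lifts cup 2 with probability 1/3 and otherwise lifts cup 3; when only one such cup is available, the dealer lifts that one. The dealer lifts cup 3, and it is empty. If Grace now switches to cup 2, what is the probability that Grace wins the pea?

3/5

Apply Bayes' rule, conditioning on where the pea actually is.
If it is under cup 1 (prior 1/3): cup 2 is available but not opened, probability 2/3; weight (1/3)·(2/3) = 2/9.
If it is under cup 2 (prior 1/3): only cup 3 is available, probability 1; weight (1/3)·1 = 1/3.
If it is under cup 3 (prior 1/3): the dealer opened cup 3, so this case is ruled out; weight (1/3)·0 = 0.
The weights sum to 5/9.
So P(the pea under cup 2 | the dealer opened cup 3) = (1/3) / (5/9) = 3/5.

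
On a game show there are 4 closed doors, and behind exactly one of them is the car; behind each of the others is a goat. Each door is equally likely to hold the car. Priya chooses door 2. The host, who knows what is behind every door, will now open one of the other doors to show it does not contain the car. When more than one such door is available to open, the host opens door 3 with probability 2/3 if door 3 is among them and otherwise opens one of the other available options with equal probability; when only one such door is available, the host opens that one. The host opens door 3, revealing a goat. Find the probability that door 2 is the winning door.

1/3

Condition on the true location of the car.
If it is behind any of doors 1, 2, and 4 (prior 1/4 each): door 3 is available, opened with probability 2/3; weight (1/4)·(2/3) = 1/6 each.
If it is behind door 3 (prior 1/4): the host opened door 3, so this case is ruled out; weight (1/4)·0 = 0.
The weights sum to 1/2.
So P(the car behind door 2 | the host opened door 3) = (1/6) / (1/2) = 1/3.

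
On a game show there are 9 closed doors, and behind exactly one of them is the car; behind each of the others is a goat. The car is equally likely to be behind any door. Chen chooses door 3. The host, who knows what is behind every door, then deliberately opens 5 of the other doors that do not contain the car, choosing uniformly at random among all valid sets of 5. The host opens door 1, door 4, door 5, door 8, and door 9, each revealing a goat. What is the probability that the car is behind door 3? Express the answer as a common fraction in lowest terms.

Condition on the true location of the car.
If it is behind any of doors 1, 4, 5, 8, and 9 (prior 1/9 each): that door was opened and seen not to hold the prize — ruled out; weight (1/9)·0 = 0 each.
If it is behind any of doors 2, 6, and 7 (prior 1/9 each): the host has 21 equally likely choices, so probability 1/21; weight (1/9)·(1/21) = 1/189 each.
If it is behind door 3 (prior 1/9): the host has 56 equally likely choices, so probability 1/56; weight (1/9)·(1/56) = 1/504.
The weights sum to 1/56.
So P(the car behind door 3 | the host opened door 1, door 4, door 5, door 8, and door 9) = (1/504) / (1/56) = 1/9.

1/9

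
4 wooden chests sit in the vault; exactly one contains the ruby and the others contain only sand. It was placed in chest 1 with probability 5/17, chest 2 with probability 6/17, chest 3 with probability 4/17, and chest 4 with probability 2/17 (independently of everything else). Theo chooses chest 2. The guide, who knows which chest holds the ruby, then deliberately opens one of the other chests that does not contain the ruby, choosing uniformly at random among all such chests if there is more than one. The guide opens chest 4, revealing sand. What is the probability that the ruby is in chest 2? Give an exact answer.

4/13

Apply Bayes' rule, conditioning on where the ruby actually is.
If it is in chest 1 (prior 5/17): the guide has 2 equally likely choices, so probability 1/2; weight (5/17)·(1/2) = 5/34.
If it is in chest 2 (prior 6/17): the guide has 3 equally likely choices, so probability 1/3; weight (6/17)·(1/3) = 2/17.
If it is in chest 3 (prior 4/17): the guide has 2 equally likely choices, so probability 1/2; weight (4/17)·(1/2) = 2/17.
If it is in chest 4 (prior 2/17): the guide opened chest 4, so this case is ruled out; weight (2/17)·0 = 0.
The weights sum to 13/34.
So P(the ruby in chest 2 | the guide opened chest 4) = (2/17) / (13/34) = 4/13.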